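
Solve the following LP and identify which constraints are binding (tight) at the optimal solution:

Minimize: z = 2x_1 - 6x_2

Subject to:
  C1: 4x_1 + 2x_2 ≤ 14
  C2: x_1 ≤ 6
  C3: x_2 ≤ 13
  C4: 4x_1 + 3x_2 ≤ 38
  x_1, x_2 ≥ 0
Optimal: x_1 = 0, x_2 = 7
Slack at optimum:
  C1: slack = 0 (binding)
  C2: slack = 6
  C3: slack = 6
  C4: slack = 17
  x_1 ≥ 0: x_1 = 0 (binding)
  x_2 ≥ 0: x_2 = 7
Binding constraints: C1, x_1 ≥ 0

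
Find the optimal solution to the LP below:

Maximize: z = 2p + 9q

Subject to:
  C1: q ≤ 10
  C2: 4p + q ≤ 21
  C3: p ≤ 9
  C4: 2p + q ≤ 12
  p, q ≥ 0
Each vertex is the intersection of two constraint boundaries that also satisfies all remaining constraints:
  p = 0 and q = 0 → (0, 0)
  4p + q = 21 and q = 0 → (5.25, 0)
  4p + q = 21 and 2p + q = 12 → (4.5, 3)
  q = 10 and 2p + q = 12 → (1, 10)
  q = 10 and p = 0 → (0, 10)

Evaluating z = 2p + 9q at each vertex:
  (0, 0): z = 0
  (5.25, 0): z = 10.5
  (4.5, 3): z = 36
  (1, 10): z = 92
  (0, 10): z = 90

The maximum is at (1, 10) with z = 92.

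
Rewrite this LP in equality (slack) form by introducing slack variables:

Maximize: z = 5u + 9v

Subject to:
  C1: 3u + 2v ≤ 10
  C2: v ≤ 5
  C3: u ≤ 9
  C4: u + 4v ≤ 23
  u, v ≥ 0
max z = 5u + 9v

s.t.
  3u + 2v + s1 = 10
  v + s2 = 5
  u + s3 = 9
  u + 4v + s4 = 23
  u, v, s1, s2, s3, s4 ≥ 0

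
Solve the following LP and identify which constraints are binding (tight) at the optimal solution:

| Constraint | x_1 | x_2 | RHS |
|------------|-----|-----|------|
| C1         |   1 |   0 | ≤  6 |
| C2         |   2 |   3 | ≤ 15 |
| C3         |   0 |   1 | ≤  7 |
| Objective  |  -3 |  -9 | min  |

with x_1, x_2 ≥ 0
Optimal: x_1 = 0, x_2 = 5
Binding: C2, x_1 ≥ 0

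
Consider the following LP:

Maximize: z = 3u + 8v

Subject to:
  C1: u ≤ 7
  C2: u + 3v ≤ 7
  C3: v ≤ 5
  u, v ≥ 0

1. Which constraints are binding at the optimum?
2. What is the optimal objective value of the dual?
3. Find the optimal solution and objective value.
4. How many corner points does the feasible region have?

1. C1, C2, v ≥ 0
2. 21 (by strong duality, equal to the primal optimum)
3. u = 7, v = 0, z = 21
4. 3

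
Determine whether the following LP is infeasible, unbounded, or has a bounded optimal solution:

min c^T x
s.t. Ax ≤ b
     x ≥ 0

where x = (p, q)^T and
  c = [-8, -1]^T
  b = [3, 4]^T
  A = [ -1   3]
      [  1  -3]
Feasible point: (0, 0) satisfies every constraint, so the LP is feasible.
Direction d = (3, 1): for each constraint row a, a·d ≤ 0 —
  (-1)(3) + (3)(1) = 0 ≤ 0
  (1)(3) + (-3)(1) = 0 ≤ 0
and d ≥ 0, so (0, 0) + t·d stays feasible for every t ≥ 0. Along this ray z = -8p - q changes by -25 per unit t, so z → −∞.

Unbounded: there is a feasible ray along which z → −∞.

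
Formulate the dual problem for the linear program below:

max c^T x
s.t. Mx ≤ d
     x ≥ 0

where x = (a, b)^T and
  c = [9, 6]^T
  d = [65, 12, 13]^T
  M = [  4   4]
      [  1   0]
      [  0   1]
Minimize: z = 65y1 + 12y2 + 13y3

Subject to:
  C1: -4y1 - y2 ≤ -9
  C2: -4y1 - y3 ≤ -6
  y1, y2, y3 ≥ 0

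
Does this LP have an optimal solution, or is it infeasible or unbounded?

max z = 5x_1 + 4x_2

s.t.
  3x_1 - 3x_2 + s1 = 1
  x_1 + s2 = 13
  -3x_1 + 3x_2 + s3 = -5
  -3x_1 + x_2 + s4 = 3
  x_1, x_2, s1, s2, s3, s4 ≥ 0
The row 3x_1 - 3x_2 + s1 = 1 with s1 ≥ 0 requires 3x_1 - 3x_2 ≤ 1, while the row -3x_1 + 3x_2 + s3 = -5 with s3 ≥ 0 is equivalent to 3x_1 - 3x_2 ≥ 5. Together they would need 5 ≤ 3x_1 - 3x_2 ≤ 1, which is impossible since 5 > 1. No point satisfies all constraints.

Infeasible: no point satisfies all constraints simultaneously.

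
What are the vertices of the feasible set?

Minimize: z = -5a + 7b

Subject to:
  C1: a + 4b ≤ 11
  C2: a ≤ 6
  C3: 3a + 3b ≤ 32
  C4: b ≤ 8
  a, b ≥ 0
Each vertex is the intersection of two constraint boundaries that also satisfies all remaining constraints:
  a = 0 and b = 0 → (0, 0)
  a = 6 and b = 0 → (6, 0)
  a + 4b = 11 and a = 6 → (6, 1.25)
  a + 4b = 11 and a = 0 → (0, 2.75)

Vertices: (0, 0), (6, 0), (6, 1.25), (0, 2.75)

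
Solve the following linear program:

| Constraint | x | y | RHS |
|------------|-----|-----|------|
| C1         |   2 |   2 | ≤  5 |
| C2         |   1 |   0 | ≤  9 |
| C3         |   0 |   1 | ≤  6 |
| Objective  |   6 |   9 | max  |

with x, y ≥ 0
Each vertex is the intersection of two constraint boundaries that also satisfies all remaining constraints:
  x = 0 and y = 0 → (0, 0)
  2x + 2y = 5 and y = 0 → (2.5, 0)
  2x + 2y = 5 and x = 0 → (0, 2.5)

Evaluating z = 6x + 9y at each vertex:
  (0, 0): z = 0
  (2.5, 0): z = 15
  (0, 2.5): z = 22.5

The maximum is at (0, 2.5) with z = 22.5.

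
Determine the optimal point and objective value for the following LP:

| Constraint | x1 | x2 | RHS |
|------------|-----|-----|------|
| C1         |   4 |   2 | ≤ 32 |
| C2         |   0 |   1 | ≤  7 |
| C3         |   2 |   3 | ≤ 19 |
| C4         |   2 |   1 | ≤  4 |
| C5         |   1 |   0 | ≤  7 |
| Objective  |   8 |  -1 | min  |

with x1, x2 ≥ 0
x1 = 0, x2 = 4, z = -4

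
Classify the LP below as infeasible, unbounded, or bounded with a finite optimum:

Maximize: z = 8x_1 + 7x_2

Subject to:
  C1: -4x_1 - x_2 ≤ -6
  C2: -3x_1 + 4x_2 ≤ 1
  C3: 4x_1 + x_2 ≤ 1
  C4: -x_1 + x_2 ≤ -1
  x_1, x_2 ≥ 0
C3 requires 4x_1 + x_2 ≤ 1, while C1 (-4x_1 - x_2 ≤ -6) is equivalent to 4x_1 + x_2 ≥ 6. Together they would need 6 ≤ 4x_1 + x_2 ≤ 1, which is impossible since 6 > 1. No point satisfies all constraints.

Infeasible: no point satisfies all constraints simultaneously.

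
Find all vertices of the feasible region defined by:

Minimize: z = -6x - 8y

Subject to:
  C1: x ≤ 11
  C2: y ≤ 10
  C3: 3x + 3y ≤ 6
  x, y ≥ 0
Each vertex is the intersection of two constraint boundaries that also satisfies all remaining constraints:
  x = 0 and y = 0 → (0, 0)
  3x + 3y = 6 and y = 0 → (2, 0)
  3x + 3y = 6 and x = 0 → (0, 2)

Vertices: (0, 0), (2, 0), (0, 2)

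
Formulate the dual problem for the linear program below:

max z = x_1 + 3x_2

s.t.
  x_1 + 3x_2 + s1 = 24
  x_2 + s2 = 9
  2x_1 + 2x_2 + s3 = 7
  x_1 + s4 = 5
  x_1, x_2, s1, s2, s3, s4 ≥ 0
Minimize: z = 24y1 + 9y2 + 7y3 + 5y4

Subject to:
  C1: -y1 - 2y3 - y4 ≤ -1
  C2: -3y1 - y2 - 2y3 ≤ -3
  y1, y2, y3, y4 ≥ 0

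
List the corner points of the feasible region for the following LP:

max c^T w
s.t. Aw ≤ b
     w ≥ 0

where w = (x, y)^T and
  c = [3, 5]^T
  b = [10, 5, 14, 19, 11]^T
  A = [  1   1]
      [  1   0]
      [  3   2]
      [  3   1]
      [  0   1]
Each vertex is the intersection of two constraint boundaries that also satisfies all remaining constraints:
  x = 0 and y = 0 → (0, 0)
  3x + 2y = 14 and y = 0 → (4.667, 0)
  3x + 2y = 14 and x = 0 → (0, 7)

Vertices: (0, 0), (4.667, 0), (0, 7)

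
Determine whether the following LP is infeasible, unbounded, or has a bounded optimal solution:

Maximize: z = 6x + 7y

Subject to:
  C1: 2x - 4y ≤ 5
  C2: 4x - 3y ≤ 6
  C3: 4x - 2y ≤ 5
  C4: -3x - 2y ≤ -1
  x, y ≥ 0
Feasible point: (0, 1) satisfies every constraint, so the LP is feasible.
Direction d = (0, 1): for each constraint row a, a·d ≤ 0 —
  (2)(0) + (-4)(1) = -4 ≤ 0
  (4)(0) + (-3)(1) = -3 ≤ 0
  (4)(0) + (-2)(1) = -2 ≤ 0
  (-3)(0) + (-2)(1) = -2 ≤ 0
and d ≥ 0, so (0, 1) + t·d stays feasible for every t ≥ 0. Along this ray z = 6x + 7y changes by 7 per unit t, so z → +∞.

Unbounded: there is a feasible ray along which z → +∞.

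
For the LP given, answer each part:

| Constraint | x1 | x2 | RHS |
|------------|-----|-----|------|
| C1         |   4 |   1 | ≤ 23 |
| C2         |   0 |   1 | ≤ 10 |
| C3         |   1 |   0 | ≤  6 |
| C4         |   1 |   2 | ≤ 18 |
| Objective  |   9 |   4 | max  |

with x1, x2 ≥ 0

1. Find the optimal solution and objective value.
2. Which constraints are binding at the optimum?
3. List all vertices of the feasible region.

1. x1 = 4, x2 = 7, z = 64
2. C1, C4
3. (0, 0), (5.75, 0), (4, 7), (0, 9)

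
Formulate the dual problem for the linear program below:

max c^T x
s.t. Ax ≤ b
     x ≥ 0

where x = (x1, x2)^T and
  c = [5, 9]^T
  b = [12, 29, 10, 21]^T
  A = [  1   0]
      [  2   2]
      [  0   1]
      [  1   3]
Minimize: z = 12y1 + 29y2 + 10y3 + 21y4

Subject to:
  C1: -y1 - 2y2 - y4 ≤ -5
  C2: -2y2 - y3 - 3y4 ≤ -9
  y1, y2, y3, y4 ≥ 0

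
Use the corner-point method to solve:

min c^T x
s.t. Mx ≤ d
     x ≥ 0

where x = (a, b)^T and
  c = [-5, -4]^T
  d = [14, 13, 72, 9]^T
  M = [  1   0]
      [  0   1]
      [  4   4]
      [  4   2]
Each vertex is the intersection of two constraint boundaries that also satisfies all remaining constraints:
  a = 0 and b = 0 → (0, 0)
  4a + 2b = 9 and b = 0 → (2.25, 0)
  4a + 2b = 9 and a = 0 → (0, 4.5)

Evaluating z = -5a - 4b at each vertex:
  (0, 0): z = 0
  (2.25, 0): z = -11.25
  (0, 4.5): z = -18

The minimum is at (0, 4.5) with z = -18.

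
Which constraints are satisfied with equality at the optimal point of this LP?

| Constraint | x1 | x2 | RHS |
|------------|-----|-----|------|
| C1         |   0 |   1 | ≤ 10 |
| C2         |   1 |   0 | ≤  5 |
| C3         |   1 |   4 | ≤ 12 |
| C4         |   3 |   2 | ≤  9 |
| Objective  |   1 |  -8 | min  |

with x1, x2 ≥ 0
Optimal: x1 = 0, x2 = 3
Binding: C3, x1 ≥ 0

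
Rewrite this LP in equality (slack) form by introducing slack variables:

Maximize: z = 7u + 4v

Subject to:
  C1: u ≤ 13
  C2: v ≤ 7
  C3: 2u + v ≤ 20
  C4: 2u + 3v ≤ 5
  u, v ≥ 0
max z = 7u + 4v

s.t.
  u + s1 = 13
  v + s2 = 7
  2u + v + s3 = 20
  2u + 3v + s4 = 5
  u, v, s1, s2, s3, s4 ≥ 0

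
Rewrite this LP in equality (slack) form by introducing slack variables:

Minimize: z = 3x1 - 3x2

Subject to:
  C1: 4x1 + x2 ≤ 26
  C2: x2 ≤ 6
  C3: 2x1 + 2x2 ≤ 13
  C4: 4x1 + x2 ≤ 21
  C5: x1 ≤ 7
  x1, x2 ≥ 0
min z = 3x1 - 3x2

s.t.
  4x1 + x2 + s1 = 26
  x2 + s2 = 6
  2x1 + 2x2 + s3 = 13
  4x1 + x2 + s4 = 21
  x1 + s5 = 7
  x1, x2, s1, s2, s3, s4, s5 ≥ 0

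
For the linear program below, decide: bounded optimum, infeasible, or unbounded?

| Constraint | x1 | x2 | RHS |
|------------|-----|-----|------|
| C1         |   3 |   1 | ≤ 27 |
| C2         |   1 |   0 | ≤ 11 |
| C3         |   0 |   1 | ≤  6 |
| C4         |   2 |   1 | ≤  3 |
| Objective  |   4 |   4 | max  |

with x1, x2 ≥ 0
The point (0, 3) satisfies every constraint, so the LP is feasible; the constraints give x1 ≤ 11 and x2 ≤ 6, which with x1, x2 ≥ 0 keep the feasible region inside a bounded box. A feasible, bounded LP attains a finite optimum at a vertex.

Evaluating z = 4x1 + 4x2 at each vertex:
  (0, 0): z = 0
  (1.5, 0): z = 6
  (0, 3): z = 12

The LP has an optimal solution: (0, 3) with z = 12.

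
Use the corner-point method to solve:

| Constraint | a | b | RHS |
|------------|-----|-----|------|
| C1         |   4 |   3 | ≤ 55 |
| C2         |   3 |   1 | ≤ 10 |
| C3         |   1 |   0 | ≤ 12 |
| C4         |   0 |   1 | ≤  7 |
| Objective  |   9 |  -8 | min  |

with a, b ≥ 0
Each vertex is the intersection of two constraint boundaries that also satisfies all remaining constraints:
  a = 0 and b = 0 → (0, 0)
  3a + b = 10 and b = 0 → (3.333, 0)
  3a + b = 10 and b = 7 → (1, 7)
  b = 7 and a = 0 → (0, 7)

Evaluating z = 9a - 8b at each vertex:
  (0, 0): z = 0
  (3.333, 0): z = 30
  (1, 7): z = -47
  (0, 7): z = -56

The minimum is at (0, 7) with z = -56.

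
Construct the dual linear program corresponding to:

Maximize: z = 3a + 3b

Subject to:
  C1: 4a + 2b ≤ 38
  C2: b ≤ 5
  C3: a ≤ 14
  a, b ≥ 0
Minimize: z = 38y1 + 5y2 + 14y3

Subject to:
  C1: -4y1 - y3 ≤ -3
  C2: -2y1 - y2 ≤ -3
  y1, y2, y3 ≥ 0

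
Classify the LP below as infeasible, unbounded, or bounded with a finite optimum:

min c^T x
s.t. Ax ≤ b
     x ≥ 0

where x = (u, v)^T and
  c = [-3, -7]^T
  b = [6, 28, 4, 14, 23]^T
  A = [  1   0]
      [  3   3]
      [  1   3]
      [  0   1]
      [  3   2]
The point (4, 0) satisfies every constraint, so the LP is feasible; the constraints give u ≤ 6 and v ≤ 14, which with u, v ≥ 0 keep the feasible region inside a bounded box. A feasible, bounded LP attains a finite optimum at a vertex.

Evaluating z = -3u - 7v at each vertex:
  (0, 0): z = 0
  (4, 0): z = -12
  (0, 1.333): z = -9.333

The LP has an optimal solution: (4, 0) with z = -12.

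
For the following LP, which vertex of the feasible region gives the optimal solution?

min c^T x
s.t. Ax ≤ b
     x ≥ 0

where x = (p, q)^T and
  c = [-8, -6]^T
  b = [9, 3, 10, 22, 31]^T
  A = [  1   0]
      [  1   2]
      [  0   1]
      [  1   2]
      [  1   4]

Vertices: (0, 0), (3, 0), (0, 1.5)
Evaluating z = -8p - 6q at each vertex:
  (0, 0): z = 0
  (3, 0): z = -24
  (0, 1.5): z = -9

The smallest value is z = -24, attained at (3, 0).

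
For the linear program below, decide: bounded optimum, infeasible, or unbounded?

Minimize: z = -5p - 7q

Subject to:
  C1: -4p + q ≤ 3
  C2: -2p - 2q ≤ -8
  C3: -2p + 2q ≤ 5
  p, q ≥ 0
Feasible point: (1, 3) satisfies every constraint, so the LP is feasible.
Direction d = (1, 0): for each constraint row a, a·d ≤ 0 —
  (-4)(1) + (1)(0) = -4 ≤ 0
  (-2)(1) + (-2)(0) = -2 ≤ 0
  (-2)(1) + (2)(0) = -2 ≤ 0
and d ≥ 0, so (1, 3) + t·d stays feasible for every t ≥ 0. Along this ray z = -5p - 7q changes by -5 per unit t, so z → −∞.

Unbounded — the objective can decrease without bound over the feasible region.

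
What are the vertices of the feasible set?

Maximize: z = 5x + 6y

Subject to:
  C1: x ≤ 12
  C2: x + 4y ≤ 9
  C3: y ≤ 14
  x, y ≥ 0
Each vertex is the intersection of two constraint boundaries that also satisfies all remaining constraints:
  x = 0 and y = 0 → (0, 0)
  x + 4y = 9 and y = 0 → (9, 0)
  x + 4y = 9 and x = 0 → (0, 2.25)

Vertices: (0, 0), (9, 0), (0, 2.25)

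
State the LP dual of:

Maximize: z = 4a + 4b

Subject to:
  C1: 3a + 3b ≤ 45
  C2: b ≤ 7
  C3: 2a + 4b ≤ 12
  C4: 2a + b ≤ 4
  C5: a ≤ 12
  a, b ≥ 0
Minimize: z = 45y1 + 7y2 + 12y3 + 4y4 + 12y5

Subject to:
  C1: -3y1 - 2y3 - 2y4 - y5 ≤ -4
  C2: -3y1 - y2 - 4y3 - y4 ≤ -4
  y1, y2, y3, y4, y5 ≥ 0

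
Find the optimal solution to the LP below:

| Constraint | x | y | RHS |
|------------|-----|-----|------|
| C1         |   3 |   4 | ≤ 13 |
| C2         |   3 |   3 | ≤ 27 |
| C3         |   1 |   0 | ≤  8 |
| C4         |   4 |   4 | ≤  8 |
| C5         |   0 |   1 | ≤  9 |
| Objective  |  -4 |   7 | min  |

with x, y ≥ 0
x = 2, y = 0, z = -8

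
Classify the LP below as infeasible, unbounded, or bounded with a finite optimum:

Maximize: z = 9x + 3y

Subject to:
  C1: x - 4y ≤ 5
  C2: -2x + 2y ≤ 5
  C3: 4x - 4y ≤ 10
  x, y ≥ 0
Feasible point: (0, 0) satisfies every constraint, so the LP is feasible.
Direction d = (1, 1): for each constraint row a, a·d ≤ 0 —
  (1)(1) + (-4)(1) = -3 ≤ 0
  (-2)(1) + (2)(1) = 0 ≤ 0
  (4)(1) + (-4)(1) = 0 ≤ 0
and d ≥ 0, so (0, 0) + t·d stays feasible for every t ≥ 0. Along this ray z = 9x + 3y changes by 12 per unit t, so z → +∞.

The LP is unbounded; z can be made arbitrarily large.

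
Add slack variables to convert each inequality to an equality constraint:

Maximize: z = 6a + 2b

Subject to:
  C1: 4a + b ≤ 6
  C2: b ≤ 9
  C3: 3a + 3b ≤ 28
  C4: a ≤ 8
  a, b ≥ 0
max z = 6a + 2b

s.t.
  4a + b + s1 = 6
  b + s2 = 9
  3a + 3b + s3 = 28
  a + s4 = 8
  a, b, s1, s2, s3, s4 ≥ 0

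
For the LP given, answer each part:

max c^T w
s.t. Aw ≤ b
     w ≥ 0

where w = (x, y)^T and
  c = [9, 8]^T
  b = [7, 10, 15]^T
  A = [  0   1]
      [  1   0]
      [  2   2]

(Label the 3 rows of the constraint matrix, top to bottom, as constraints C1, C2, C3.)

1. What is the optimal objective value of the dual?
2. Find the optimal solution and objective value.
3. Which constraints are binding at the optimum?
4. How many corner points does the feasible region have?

1. 67.5 (by strong duality, equal to the primal optimum)
2. x = 7.5, y = 0, z = 67.5
3. C3, y ≥ 0
4. 4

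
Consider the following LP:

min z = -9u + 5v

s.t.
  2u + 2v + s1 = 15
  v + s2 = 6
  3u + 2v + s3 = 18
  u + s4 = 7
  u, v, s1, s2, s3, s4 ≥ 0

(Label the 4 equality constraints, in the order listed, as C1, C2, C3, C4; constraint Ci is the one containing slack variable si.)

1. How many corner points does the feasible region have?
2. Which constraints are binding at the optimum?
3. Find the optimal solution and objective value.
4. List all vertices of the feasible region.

1. 5
2. C3, v ≥ 0
3. u = 6, v = 0, z = -54
4. (0, 0), (6, 0), (3, 4.5), (1.5, 6), (0, 6)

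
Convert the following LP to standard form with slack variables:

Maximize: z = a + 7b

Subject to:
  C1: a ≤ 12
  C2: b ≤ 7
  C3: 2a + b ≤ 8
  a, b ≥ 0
max z = a + 7b

s.t.
  a + s1 = 12
  b + s2 = 7
  2a + b + s3 = 8
  a, b, s1, s2, s3 ≥ 0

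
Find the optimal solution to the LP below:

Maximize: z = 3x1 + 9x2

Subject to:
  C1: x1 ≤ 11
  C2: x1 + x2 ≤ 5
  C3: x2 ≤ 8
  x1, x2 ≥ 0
Each vertex is the intersection of two constraint boundaries that also satisfies all remaining constraints:
  x1 = 0 and x2 = 0 → (0, 0)
  x1 + x2 = 5 and x2 = 0 → (5, 0)
  x1 + x2 = 5 and x1 = 0 → (0, 5)

Evaluating z = 3x1 + 9x2 at each vertex:
  (0, 0): z = 0
  (5, 0): z = 15
  (0, 5): z = 45

The maximum is at (0, 5) with z = 45.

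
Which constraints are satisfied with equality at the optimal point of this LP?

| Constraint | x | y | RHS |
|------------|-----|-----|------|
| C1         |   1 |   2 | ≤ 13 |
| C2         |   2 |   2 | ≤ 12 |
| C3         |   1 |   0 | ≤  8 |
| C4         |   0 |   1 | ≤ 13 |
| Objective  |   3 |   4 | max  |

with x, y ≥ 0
Optimal: x = 0, y = 6
Binding: C2, x ≥ 0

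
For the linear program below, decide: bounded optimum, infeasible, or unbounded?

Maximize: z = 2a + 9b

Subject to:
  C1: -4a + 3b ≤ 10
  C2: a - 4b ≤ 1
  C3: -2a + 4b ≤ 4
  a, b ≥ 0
Feasible point: (0, 0) satisfies every constraint, so the LP is feasible.
Direction d = (4, 1): for each constraint row a, a·d ≤ 0 —
  (-4)(4) + (3)(1) = -13 ≤ 0
  (1)(4) + (-4)(1) = 0 ≤ 0
  (-2)(4) + (4)(1) = -4 ≤ 0
and d ≥ 0, so (0, 0) + t·d stays feasible for every t ≥ 0. Along this ray z = 2a + 9b changes by 17 per unit t, so z → +∞.

The LP is unbounded; z can be made arbitrarily large.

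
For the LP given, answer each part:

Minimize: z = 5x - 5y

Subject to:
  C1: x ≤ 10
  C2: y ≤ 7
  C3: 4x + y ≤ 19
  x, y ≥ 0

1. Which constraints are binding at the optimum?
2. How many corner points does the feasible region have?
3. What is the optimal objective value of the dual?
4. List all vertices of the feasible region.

1. C2, x ≥ 0
2. 4
3. -35 (by strong duality, equal to the primal optimum)
4. (0, 0), (4.75, 0), (3, 7), (0, 7)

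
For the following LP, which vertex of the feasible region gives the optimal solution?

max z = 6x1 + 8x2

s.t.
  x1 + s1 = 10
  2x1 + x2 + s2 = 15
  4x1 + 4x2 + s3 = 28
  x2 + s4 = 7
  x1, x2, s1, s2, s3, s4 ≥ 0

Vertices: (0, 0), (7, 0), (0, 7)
Evaluating z = 6x1 + 8x2 at each vertex:
  (0, 0): z = 0
  (7, 0): z = 42
  (0, 7): z = 56

The largest value is z = 56, attained at (0, 7).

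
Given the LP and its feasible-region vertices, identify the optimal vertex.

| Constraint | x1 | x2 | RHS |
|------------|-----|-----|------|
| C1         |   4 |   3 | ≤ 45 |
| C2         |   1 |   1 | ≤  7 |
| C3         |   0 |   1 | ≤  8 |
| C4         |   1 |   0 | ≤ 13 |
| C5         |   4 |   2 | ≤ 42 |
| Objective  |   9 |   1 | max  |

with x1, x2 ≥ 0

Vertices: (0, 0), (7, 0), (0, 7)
(7, 0) with z = 63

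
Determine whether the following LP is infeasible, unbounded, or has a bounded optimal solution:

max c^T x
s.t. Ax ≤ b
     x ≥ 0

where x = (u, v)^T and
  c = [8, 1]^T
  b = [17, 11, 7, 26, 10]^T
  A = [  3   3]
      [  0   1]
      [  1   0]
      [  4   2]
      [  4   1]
The point (2.5, 0) satisfies every constraint, so the LP is feasible; the constraints give u ≤ 7 and v ≤ 11, which with u, v ≥ 0 keep the feasible region inside a bounded box. A feasible, bounded LP attains a finite optimum at a vertex.

Evaluating z = 8u + v at each vertex:
  (0, 0): z = 0
  (2.5, 0): z = 20
  (1.444, 4.222): z = 15.78
  (0, 5.667): z = 5.667

Bounded optimum: z* = 20 at (2.5, 0).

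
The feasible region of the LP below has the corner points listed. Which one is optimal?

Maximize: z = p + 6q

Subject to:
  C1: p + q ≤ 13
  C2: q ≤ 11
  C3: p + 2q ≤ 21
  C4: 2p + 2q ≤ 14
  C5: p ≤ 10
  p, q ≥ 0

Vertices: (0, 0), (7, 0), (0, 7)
(0, 7) with z = 42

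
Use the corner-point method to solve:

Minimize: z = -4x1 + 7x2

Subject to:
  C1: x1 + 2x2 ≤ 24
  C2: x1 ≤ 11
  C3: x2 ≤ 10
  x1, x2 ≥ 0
x1 = 11, x2 = 0, z = -44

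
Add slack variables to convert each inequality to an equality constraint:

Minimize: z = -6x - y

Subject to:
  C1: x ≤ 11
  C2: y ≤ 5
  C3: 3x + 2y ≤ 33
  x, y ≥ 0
min z = -6x - y

s.t.
  x + s1 = 11
  y + s2 = 5
  3x + 2y + s3 = 33
  x, y, s1, s2, s3 ≥ 0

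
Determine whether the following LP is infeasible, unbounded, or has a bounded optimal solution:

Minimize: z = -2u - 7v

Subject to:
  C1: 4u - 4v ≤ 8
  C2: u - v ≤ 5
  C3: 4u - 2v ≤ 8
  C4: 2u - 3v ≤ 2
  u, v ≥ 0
Feasible point: (0, 0) satisfies every constraint, so the LP is feasible.
Direction d = (0, 1): for each constraint row a, a·d ≤ 0 —
  (4)(0) + (-4)(1) = -4 ≤ 0
  (1)(0) + (-1)(1) = -1 ≤ 0
  (4)(0) + (-2)(1) = -2 ≤ 0
  (2)(0) + (-3)(1) = -3 ≤ 0
and d ≥ 0, so (0, 0) + t·d stays feasible for every t ≥ 0. Along this ray z = -2u - 7v changes by -7 per unit t, so z → −∞.

Unbounded — the objective can decrease without bound over the feasible region.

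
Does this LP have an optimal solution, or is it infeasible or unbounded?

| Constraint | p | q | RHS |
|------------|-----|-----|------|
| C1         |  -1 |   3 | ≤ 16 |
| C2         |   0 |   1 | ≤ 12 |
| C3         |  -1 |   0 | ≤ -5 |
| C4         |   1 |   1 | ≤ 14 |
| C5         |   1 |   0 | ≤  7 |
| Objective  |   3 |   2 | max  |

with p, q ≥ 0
The point (7, 7) satisfies every constraint, so the LP is feasible; the constraints give p ≤ 7 and q ≤ 12, which with p, q ≥ 0 keep the feasible region inside a bounded box. A feasible, bounded LP attains a finite optimum at a vertex.

Bounded optimum: z* = 35 at (7, 7).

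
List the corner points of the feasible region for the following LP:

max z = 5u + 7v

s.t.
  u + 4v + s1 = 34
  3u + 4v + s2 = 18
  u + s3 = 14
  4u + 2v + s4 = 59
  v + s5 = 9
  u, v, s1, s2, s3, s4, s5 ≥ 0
Each vertex is the intersection of two constraint boundaries that also satisfies all remaining constraints:
  u = 0 and v = 0 → (0, 0)
  3u + 4v = 18 and v = 0 → (6, 0)
  3u + 4v = 18 and u = 0 → (0, 4.5)

Vertices: (0, 0), (6, 0), (0, 4.5)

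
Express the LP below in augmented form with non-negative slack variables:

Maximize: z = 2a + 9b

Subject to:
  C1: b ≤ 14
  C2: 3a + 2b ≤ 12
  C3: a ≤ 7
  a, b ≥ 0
max z = 2a + 9b

s.t.
  b + s1 = 14
  3a + 2b + s2 = 12
  a + s3 = 7
  a, b, s1, s2, s3 ≥ 0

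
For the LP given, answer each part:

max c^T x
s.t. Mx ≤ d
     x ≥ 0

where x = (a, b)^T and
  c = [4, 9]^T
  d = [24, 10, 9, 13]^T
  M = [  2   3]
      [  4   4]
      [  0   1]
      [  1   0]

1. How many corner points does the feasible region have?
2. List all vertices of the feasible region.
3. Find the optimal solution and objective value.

1. 3
2. (0, 0), (2.5, 0), (0, 2.5)
3. a = 0, b = 2.5, z = 22.5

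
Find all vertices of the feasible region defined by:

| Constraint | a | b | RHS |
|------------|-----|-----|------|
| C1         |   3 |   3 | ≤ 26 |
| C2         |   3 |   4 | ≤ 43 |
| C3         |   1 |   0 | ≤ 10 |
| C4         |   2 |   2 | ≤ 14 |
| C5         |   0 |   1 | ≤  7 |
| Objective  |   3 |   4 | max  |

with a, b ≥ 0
Each vertex is the intersection of two constraint boundaries that also satisfies all remaining constraints:
  a = 0 and b = 0 → (0, 0)
  2a + 2b = 14 and b = 0 → (7, 0)
  2a + 2b = 14 and b = 7 → (0, 7)

Vertices: (0, 0), (7, 0), (0, 7)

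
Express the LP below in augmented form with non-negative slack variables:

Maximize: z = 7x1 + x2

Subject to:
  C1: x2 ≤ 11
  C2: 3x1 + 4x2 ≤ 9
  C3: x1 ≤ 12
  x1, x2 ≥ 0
max z = 7x1 + x2

s.t.
  x2 + s1 = 11
  3x1 + 4x2 + s2 = 9
  x1 + s3 = 12
  x1, x2, s1, s2, s3 ≥ 0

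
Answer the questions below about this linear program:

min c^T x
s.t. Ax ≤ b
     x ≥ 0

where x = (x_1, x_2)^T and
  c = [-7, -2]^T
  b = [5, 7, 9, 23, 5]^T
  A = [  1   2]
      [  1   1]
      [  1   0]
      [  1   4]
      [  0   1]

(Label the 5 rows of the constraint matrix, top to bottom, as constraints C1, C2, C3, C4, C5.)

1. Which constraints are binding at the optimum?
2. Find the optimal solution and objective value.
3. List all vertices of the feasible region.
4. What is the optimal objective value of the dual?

1. C1, x_2 ≥ 0
2. x_1 = 5, x_2 = 0, z = -35
3. (0, 0), (5, 0), (0, 2.5)
4. -35 (by strong duality, equal to the primal optimum)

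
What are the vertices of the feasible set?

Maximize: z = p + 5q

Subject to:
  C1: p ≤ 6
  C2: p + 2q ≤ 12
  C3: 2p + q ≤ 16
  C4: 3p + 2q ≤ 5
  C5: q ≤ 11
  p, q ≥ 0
Each vertex is the intersection of two constraint boundaries that also satisfies all remaining constraints:
  p = 0 and q = 0 → (0, 0)
  3p + 2q = 5 and q = 0 → (1.667, 0)
  3p + 2q = 5 and p = 0 → (0, 2.5)

Vertices: (0, 0), (1.667, 0), (0, 2.5)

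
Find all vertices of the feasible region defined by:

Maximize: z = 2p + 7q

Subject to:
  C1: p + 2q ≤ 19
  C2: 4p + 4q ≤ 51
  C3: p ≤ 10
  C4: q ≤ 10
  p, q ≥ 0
Each vertex is the intersection of two constraint boundaries that also satisfies all remaining constraints:
  p = 0 and q = 0 → (0, 0)
  p = 10 and q = 0 → (10, 0)
  4p + 4q = 51 and p = 10 → (10, 2.75)
  p + 2q = 19 and 4p + 4q = 51 → (6.5, 6.25)
  p + 2q = 19 and p = 0 → (0, 9.5)

Vertices: (0, 0), (10, 0), (10, 2.75), (6.5, 6.25), (0, 9.5)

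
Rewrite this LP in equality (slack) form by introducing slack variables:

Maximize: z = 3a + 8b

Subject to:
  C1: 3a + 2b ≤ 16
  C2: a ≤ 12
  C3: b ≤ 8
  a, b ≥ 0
max z = 3a + 8b

s.t.
  3a + 2b + s1 = 16
  a + s2 = 12
  b + s3 = 8
  a, b, s1, s2, s3 ≥ 0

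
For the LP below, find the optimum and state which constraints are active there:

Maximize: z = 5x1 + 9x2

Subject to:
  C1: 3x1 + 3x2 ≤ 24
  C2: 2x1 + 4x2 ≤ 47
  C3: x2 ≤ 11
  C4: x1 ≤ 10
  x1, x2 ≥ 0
Optimal: x1 = 0, x2 = 8
Binding: C1, x1 ≥ 0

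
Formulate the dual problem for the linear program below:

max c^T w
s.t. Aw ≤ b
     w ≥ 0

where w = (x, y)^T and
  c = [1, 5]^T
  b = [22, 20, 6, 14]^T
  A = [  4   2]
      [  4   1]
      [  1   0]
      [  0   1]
Minimize: z = 22y1 + 20y2 + 6y3 + 14y4

Subject to:
  C1: -4y1 - 4y2 - y3 ≤ -1
  C2: -2y1 - y2 - y4 ≤ -5
  y1, y2, y3, y4 ≥ 0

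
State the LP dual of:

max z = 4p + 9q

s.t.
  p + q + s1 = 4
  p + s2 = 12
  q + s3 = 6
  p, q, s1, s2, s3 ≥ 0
Minimize: z = 4y1 + 12y2 + 6y3

Subject to:
  C1: -y1 - y2 ≤ -4
  C2: -y1 - y3 ≤ -9
  y1, y2, y3 ≥ 0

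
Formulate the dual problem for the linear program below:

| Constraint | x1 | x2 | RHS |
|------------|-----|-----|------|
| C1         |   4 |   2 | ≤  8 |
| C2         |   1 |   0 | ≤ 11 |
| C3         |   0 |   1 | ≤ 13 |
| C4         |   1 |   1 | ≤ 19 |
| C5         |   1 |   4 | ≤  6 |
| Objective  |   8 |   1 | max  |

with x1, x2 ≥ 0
Minimize: z = 8y1 + 11y2 + 13y3 + 19y4 + 6y5

Subject to:
  C1: -4y1 - y2 - y4 - y5 ≤ -8
  C2: -2y1 - y3 - y4 - 4y5 ≤ -1
  y1, y2, y3, y4, y5 ≥ 0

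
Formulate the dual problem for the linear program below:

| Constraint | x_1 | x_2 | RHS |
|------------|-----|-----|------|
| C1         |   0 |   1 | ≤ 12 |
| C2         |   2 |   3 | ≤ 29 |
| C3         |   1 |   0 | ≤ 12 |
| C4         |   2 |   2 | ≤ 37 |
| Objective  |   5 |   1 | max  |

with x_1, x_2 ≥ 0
Minimize: z = 12y1 + 29y2 + 12y3 + 37y4

Subject to:
  C1: -2y2 - y3 - 2y4 ≤ -5
  C2: -y1 - 3y2 - 2y4 ≤ -1
  y1, y2, y3, y4 ≥ 0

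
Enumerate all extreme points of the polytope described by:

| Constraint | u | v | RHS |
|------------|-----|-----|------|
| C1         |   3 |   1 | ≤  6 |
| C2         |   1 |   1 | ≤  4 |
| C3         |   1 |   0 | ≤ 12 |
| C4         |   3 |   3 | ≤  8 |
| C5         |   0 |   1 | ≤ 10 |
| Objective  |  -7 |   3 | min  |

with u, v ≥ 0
Each vertex is the intersection of two constraint boundaries that also satisfies all remaining constraints:
  u = 0 and v = 0 → (0, 0)
  3u + v = 6 and v = 0 → (2, 0)
  3u + v = 6 and 3u + 3v = 8 → (1.667, 1)
  3u + 3v = 8 and u = 0 → (0, 2.667)

Vertices: (0, 0), (2, 0), (1.667, 1), (0, 2.667)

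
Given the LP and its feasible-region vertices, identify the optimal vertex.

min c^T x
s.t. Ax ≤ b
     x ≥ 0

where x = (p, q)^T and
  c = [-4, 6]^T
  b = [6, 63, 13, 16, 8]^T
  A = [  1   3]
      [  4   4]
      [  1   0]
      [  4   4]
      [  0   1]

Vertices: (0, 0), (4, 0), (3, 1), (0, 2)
Evaluating z = -4p + 6q at each vertex:
  (0, 0): z = 0
  (4, 0): z = -16
  (3, 1): z = -6
  (0, 2): z = 12

The smallest value is z = -16, attained at (4, 0).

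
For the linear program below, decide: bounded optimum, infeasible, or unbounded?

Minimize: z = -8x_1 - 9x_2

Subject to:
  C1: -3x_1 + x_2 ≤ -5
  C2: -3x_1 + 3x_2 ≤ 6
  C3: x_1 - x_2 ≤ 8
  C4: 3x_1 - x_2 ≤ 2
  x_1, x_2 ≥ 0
C4 requires 3x_1 - x_2 ≤ 2, while C1 (-3x_1 + x_2 ≤ -5) is equivalent to 3x_1 - x_2 ≥ 5. Together they would need 5 ≤ 3x_1 - x_2 ≤ 2, which is impossible since 5 > 2. No point satisfies all constraints.

Infeasible — the constraint set is empty.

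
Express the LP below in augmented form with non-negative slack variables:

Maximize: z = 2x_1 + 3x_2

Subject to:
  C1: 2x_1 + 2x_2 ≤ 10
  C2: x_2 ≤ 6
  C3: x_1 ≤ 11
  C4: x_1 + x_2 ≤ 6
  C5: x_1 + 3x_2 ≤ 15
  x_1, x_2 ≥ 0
max z = 2x_1 + 3x_2

s.t.
  2x_1 + 2x_2 + s1 = 10
  x_2 + s2 = 6
  x_1 + s3 = 11
  x_1 + x_2 + s4 = 6
  x_1 + 3x_2 + s5 = 15
  x_1, x_2, s1, s2, s3, s4, s5 ≥ 0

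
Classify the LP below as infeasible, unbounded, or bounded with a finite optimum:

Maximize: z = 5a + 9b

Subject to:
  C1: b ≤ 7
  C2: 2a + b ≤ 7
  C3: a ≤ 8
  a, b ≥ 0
The point (0, 7) satisfies every constraint, so the LP is feasible; the constraints give a ≤ 8 and b ≤ 7, which with a, b ≥ 0 keep the feasible region inside a bounded box. A feasible, bounded LP attains a finite optimum at a vertex.

Evaluating z = 5a + 9b at each vertex:
  (0, 0): z = 0
  (3.5, 0): z = 17.5
  (0, 7): z = 63

The LP has an optimal solution: (0, 7) with z = 63.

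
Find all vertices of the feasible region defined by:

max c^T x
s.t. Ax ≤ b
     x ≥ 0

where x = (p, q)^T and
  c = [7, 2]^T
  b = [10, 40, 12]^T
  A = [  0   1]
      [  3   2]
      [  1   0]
Each vertex is the intersection of two constraint boundaries that also satisfies all remaining constraints:
  p = 0 and q = 0 → (0, 0)
  p = 12 and q = 0 → (12, 0)
  3p + 2q = 40 and p = 12 → (12, 2)
  q = 10 and 3p + 2q = 40 → (6.667, 10)
  q = 10 and p = 0 → (0, 10)

Vertices: (0, 0), (12, 0), (12, 2), (6.667, 10), (0, 10)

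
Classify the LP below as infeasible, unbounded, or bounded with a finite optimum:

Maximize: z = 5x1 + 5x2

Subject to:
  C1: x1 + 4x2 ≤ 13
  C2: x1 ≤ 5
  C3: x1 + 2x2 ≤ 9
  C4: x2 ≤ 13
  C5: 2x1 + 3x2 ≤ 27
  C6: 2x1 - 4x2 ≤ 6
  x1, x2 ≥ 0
The point (5, 2) satisfies every constraint, so the LP is feasible; the constraints give x1 ≤ 5 and x2 ≤ 13, which with x1, x2 ≥ 0 keep the feasible region inside a bounded box. A feasible, bounded LP attains a finite optimum at a vertex.

Evaluating z = 5x1 + 5x2 at each vertex:
  (0, 0): z = 0
  (3, 0): z = 15
  (5, 1): z = 30
  (5, 2): z = 35
  (0, 3.25): z = 16.25

Bounded optimum: z* = 35 at (5, 2).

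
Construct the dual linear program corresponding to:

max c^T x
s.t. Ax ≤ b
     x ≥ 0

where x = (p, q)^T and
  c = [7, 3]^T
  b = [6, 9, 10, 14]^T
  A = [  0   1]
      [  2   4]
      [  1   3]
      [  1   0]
Minimize: z = 6y1 + 9y2 + 10y3 + 14y4

Subject to:
  C1: -2y2 - y3 - y4 ≤ -7
  C2: -y1 - 4y2 - 3y3 ≤ -3
  y1, y2, y3, y4 ≥ 0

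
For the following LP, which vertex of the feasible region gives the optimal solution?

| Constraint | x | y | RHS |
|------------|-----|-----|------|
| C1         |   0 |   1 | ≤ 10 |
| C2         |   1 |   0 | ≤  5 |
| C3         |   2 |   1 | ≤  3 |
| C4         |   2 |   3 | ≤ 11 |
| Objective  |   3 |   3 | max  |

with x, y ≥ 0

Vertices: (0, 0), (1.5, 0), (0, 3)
Evaluating z = 3x + 3y at each vertex:
  (0, 0): z = 0
  (1.5, 0): z = 4.5
  (0, 3): z = 9

The largest value is z = 9, attained at (0, 3).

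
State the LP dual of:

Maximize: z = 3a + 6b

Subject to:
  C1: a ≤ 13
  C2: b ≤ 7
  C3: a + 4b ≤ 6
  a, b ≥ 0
Minimize: z = 13y1 + 7y2 + 6y3

Subject to:
  C1: -y1 - y3 ≤ -3
  C2: -y2 - 4y3 ≤ -6
  y1, y2, y3 ≥ 0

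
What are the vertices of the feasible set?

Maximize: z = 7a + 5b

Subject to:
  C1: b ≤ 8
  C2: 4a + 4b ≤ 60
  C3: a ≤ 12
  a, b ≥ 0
Each vertex is the intersection of two constraint boundaries that also satisfies all remaining constraints:
  a = 0 and b = 0 → (0, 0)
  a = 12 and b = 0 → (12, 0)
  4a + 4b = 60 and a = 12 → (12, 3)
  b = 8 and 4a + 4b = 60 → (7, 8)
  b = 8 and a = 0 → (0, 8)

Vertices: (0, 0), (12, 0), (12, 3), (7, 8), (0, 8)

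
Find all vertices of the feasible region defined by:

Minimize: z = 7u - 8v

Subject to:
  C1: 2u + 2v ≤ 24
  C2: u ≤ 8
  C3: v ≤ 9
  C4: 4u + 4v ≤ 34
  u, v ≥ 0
Each vertex is the intersection of two constraint boundaries that also satisfies all remaining constraints:
  u = 0 and v = 0 → (0, 0)
  u = 8 and v = 0 → (8, 0)
  u = 8 and 4u + 4v = 34 → (8, 0.5)
  4u + 4v = 34 and u = 0 → (0, 8.5)

Vertices: (0, 0), (8, 0), (8, 0.5), (0, 8.5)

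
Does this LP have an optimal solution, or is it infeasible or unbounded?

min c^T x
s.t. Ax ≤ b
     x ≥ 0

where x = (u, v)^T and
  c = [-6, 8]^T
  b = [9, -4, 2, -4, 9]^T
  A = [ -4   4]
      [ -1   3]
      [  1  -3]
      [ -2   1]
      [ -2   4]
One constraint requires u - 3v ≤ 2, while the constraint -u + 3v ≤ -4 is equivalent to u - 3v ≥ 4. Together they would need 4 ≤ u - 3v ≤ 2, which is impossible since 4 > 2. No point satisfies all constraints.

Infeasible — the constraint set is empty.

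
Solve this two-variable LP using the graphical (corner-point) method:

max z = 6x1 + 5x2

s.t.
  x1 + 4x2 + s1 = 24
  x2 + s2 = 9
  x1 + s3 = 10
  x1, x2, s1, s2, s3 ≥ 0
Each vertex is the intersection of two constraint boundaries that also satisfies all remaining constraints:
  x1 = 0 and x2 = 0 → (0, 0)
  x1 = 10 and x2 = 0 → (10, 0)
  x1 + 4x2 = 24 and x1 = 10 → (10, 3.5)
  x1 + 4x2 = 24 and x1 = 0 → (0, 6)

Evaluating z = 6x1 + 5x2 at each vertex:
  (0, 0): z = 0
  (10, 0): z = 60
  (10, 3.5): z = 77.5
  (0, 6): z = 30

The maximum is at (10, 3.5) with z = 77.5.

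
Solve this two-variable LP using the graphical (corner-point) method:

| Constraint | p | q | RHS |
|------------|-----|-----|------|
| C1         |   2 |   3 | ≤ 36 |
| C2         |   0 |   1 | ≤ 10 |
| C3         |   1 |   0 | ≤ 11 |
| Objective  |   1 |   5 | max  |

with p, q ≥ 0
Each vertex is the intersection of two constraint boundaries that also satisfies all remaining constraints:
  p = 0 and q = 0 → (0, 0)
  p = 11 and q = 0 → (11, 0)
  2p + 3q = 36 and p = 11 → (11, 4.667)
  2p + 3q = 36 and q = 10 → (3, 10)
  q = 10 and p = 0 → (0, 10)

Evaluating z = p + 5q at each vertex:
  (0, 0): z = 0
  (11, 0): z = 11
  (11, 4.667): z = 34.33
  (3, 10): z = 53
  (0, 10): z = 50

The maximum is at (3, 10) with z = 53.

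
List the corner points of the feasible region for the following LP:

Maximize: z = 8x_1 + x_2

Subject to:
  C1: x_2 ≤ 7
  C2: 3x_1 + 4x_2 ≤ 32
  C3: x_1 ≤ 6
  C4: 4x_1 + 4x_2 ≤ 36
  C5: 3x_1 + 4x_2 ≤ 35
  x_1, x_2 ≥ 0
Each vertex is the intersection of two constraint boundaries that also satisfies all remaining constraints:
  x_1 = 0 and x_2 = 0 → (0, 0)
  x_1 = 6 and x_2 = 0 → (6, 0)
  x_1 = 6 and 4x_1 + 4x_2 = 36 → (6, 3)
  3x_1 + 4x_2 = 32 and 4x_1 + 4x_2 = 36 → (4, 5)
  x_2 = 7 and 3x_1 + 4x_2 = 32 → (1.333, 7)
  x_2 = 7 and x_1 = 0 → (0, 7)

Vertices: (0, 0), (6, 0), (6, 3), (4, 5), (1.333, 7), (0, 7)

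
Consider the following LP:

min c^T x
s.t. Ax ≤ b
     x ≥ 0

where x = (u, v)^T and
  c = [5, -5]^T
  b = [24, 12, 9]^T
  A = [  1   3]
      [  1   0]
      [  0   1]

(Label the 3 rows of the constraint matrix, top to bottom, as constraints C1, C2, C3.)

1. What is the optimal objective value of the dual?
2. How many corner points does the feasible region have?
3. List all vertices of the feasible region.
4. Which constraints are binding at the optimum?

1. -40 (by strong duality, equal to the primal optimum)
2. 4
3. (0, 0), (12, 0), (12, 4), (0, 8)
4. C1, u ≥ 0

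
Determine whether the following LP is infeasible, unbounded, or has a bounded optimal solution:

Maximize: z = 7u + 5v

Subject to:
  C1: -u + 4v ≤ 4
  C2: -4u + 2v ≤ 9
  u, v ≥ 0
Feasible point: (0, 0) satisfies every constraint, so the LP is feasible.
Direction d = (1, 0): for each constraint row a, a·d ≤ 0 —
  (-1)(1) + (4)(0) = -1 ≤ 0
  (-4)(1) + (2)(0) = -4 ≤ 0
and d ≥ 0, so (0, 0) + t·d stays feasible for every t ≥ 0. Along this ray z = 7u + 5v changes by 7 per unit t, so z → +∞.

Unbounded — the objective can increase without bound over the feasible region.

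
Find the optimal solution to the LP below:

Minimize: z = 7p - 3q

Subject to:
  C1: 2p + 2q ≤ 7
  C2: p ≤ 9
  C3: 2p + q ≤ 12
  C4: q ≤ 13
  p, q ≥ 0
p = 0, q = 3.5, z = -10.5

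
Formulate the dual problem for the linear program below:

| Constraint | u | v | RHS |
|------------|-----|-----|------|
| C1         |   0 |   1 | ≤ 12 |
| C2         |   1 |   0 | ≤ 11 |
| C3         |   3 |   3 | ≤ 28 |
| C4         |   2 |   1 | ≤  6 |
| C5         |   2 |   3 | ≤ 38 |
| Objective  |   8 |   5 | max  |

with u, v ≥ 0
Minimize: z = 12y1 + 11y2 + 28y3 + 6y4 + 38y5

Subject to:
  C1: -y2 - 3y3 - 2y4 - 2y5 ≤ -8
  C2: -y1 - 3y3 - y4 - 3y5 ≤ -5
  y1, y2, y3, y4, y5 ≥ 0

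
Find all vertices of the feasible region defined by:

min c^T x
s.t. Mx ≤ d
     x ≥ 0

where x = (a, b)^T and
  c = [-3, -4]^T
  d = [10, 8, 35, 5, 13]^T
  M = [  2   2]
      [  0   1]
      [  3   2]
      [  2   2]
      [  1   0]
Each vertex is the intersection of two constraint boundaries that also satisfies all remaining constraints:
  a = 0 and b = 0 → (0, 0)
  2a + 2b = 5 and b = 0 → (2.5, 0)
  2a + 2b = 5 and a = 0 → (0, 2.5)

Vertices: (0, 0), (2.5, 0), (0, 2.5)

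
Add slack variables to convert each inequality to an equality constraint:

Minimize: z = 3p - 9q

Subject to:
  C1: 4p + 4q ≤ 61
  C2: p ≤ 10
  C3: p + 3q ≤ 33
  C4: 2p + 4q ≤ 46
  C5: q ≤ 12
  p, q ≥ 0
min z = 3p - 9q

s.t.
  4p + 4q + s1 = 61
  p + s2 = 10
  p + 3q + s3 = 33
  2p + 4q + s4 = 46
  q + s5 = 12
  p, q, s1, s2, s3, s4, s5 ≥ 0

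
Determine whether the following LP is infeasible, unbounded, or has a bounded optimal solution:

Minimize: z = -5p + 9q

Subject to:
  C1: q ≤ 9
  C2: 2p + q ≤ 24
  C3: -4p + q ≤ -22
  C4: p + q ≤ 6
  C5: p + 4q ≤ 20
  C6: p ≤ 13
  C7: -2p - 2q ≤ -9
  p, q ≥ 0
The point (6, 0) satisfies every constraint, so the LP is feasible; the constraints give p ≤ 13 and q ≤ 9, which with p, q ≥ 0 keep the feasible region inside a bounded box. A feasible, bounded LP attains a finite optimum at a vertex.

Evaluating z = -5p + 9q at each vertex:
  (5.5, 0): z = -27.5
  (6, 0): z = -30
  (5.6, 0.4): z = -24.4

Feasible with finite optimum z* = -30 at (6, 0).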